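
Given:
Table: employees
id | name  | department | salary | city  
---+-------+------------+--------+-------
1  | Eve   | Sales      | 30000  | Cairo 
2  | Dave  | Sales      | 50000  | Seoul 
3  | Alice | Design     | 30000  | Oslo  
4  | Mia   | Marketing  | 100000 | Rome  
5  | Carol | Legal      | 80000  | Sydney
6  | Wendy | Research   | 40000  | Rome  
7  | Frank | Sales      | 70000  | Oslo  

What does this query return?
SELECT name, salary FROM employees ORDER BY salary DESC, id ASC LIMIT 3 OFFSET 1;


Sort by salary DESC (id ASC tiebreak), then skip 1 and take 3
Rows 2 through 4

3 rows:
Carol, 80000
Frank, 70000
Dave, 50000


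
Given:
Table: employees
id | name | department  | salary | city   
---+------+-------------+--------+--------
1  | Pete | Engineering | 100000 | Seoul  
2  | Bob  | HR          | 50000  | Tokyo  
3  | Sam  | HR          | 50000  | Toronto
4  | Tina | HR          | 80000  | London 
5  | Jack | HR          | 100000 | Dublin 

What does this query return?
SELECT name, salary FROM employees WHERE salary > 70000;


Filtering: salary > 70000
Matching: 3 rows

3 rows:
Pete, 100000
Tina, 80000
Jack, 100000


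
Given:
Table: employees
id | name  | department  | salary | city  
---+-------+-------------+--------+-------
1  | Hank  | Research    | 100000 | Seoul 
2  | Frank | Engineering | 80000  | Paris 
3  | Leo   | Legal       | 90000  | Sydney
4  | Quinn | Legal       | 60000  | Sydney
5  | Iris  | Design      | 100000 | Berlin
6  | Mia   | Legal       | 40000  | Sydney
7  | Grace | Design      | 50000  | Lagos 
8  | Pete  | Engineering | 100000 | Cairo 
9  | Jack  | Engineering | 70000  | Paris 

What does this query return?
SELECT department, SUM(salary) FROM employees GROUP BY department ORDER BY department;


Summing salary within each department:
  Design: 100000 + 50000 = 150000
  Engineering: 80000 + 100000 + 70000 = 250000
  Legal: 90000 + 60000 + 40000 = 190000
  Research: 100000 = 100000


4 groups:
Design, 150000
Engineering, 250000
Legal, 190000
Research, 100000


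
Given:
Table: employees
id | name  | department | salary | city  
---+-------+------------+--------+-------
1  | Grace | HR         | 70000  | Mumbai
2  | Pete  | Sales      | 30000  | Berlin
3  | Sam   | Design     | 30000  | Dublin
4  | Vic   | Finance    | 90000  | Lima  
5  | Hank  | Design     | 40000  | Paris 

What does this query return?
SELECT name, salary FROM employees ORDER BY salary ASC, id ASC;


Sorting by salary ASC, then id ASC for ties

5 rows:
Pete, 30000
Sam, 30000
Hank, 40000
Grace, 70000
Vic, 90000


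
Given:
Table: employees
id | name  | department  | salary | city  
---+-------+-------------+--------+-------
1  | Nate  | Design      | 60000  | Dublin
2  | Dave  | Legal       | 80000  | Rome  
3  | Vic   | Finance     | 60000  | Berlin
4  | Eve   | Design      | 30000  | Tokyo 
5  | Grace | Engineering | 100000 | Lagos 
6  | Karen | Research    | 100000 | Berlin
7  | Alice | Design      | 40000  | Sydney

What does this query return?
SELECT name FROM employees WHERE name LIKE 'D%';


LIKE 'D%' matches names starting with 'D'
Matching: 1

1 rows:
Dave


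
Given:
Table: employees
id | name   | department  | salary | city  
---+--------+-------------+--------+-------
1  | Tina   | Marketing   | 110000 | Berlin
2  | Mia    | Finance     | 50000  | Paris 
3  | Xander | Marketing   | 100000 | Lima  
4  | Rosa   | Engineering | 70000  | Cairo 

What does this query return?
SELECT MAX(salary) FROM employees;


Salaries: 110000, 50000, 100000, 70000
MAX = 110000

110000


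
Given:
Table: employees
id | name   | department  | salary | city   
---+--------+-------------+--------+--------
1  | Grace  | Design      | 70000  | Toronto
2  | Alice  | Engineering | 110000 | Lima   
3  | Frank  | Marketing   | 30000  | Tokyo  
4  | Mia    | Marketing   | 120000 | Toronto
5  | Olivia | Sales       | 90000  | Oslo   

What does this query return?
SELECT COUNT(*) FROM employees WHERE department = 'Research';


Counting rows where department = 'Research'


0


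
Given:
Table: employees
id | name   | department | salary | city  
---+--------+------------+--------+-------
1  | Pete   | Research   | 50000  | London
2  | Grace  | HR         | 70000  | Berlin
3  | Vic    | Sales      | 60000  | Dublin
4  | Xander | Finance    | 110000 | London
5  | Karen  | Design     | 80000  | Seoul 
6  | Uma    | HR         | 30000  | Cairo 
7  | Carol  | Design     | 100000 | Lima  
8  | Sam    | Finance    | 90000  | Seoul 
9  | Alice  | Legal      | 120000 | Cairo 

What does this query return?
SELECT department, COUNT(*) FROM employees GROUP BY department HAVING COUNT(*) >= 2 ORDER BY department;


Groups with count >= 2:
  Design: 2 -> PASS
  Finance: 2 -> PASS
  HR: 2 -> PASS
  Legal: 1 -> filtered out
  Research: 1 -> filtered out
  Sales: 1 -> filtered out


3 groups:
Design, 2
Finance, 2
HR, 2


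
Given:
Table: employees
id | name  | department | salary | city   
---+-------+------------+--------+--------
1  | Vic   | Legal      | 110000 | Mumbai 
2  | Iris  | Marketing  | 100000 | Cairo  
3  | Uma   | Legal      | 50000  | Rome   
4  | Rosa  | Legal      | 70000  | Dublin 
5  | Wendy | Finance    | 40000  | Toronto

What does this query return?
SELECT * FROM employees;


SELECT * returns all 5 rows with all columns

5 rows:
1, Vic, Legal, 110000, Mumbai
2, Iris, Marketing, 100000, Cairo
3, Uma, Legal, 50000, Rome
4, Rosa, Legal, 70000, Dublin
5, Wendy, Finance, 40000, Toronto


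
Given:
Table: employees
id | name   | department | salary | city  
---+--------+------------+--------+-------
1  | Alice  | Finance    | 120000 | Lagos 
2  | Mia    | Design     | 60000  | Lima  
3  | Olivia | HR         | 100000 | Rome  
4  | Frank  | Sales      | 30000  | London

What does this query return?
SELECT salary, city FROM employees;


Projecting columns: salary, city

4 rows:
120000, Lagos
60000, Lima
100000, Rome
30000, London


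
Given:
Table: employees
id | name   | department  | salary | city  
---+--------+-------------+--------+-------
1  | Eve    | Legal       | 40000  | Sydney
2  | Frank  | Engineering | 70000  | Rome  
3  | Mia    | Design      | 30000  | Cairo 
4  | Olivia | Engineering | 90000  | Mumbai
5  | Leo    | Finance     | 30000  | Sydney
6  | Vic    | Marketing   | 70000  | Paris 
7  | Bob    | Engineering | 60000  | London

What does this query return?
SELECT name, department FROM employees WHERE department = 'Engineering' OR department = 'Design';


Filtering: department = 'Engineering' OR 'Design'
Matching: 4 rows

4 rows:
Frank, Engineering
Mia, Design
Olivia, Engineering
Bob, Engineering


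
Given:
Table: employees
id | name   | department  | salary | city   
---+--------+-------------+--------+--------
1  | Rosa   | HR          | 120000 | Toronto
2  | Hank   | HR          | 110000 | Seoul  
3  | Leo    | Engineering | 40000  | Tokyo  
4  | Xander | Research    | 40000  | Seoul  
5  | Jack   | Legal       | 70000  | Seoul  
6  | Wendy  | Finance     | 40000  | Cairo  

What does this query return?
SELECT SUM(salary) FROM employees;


SUM(salary) = 120000 + 110000 + 40000 + 40000 + 70000 + 40000 = 420000

420000


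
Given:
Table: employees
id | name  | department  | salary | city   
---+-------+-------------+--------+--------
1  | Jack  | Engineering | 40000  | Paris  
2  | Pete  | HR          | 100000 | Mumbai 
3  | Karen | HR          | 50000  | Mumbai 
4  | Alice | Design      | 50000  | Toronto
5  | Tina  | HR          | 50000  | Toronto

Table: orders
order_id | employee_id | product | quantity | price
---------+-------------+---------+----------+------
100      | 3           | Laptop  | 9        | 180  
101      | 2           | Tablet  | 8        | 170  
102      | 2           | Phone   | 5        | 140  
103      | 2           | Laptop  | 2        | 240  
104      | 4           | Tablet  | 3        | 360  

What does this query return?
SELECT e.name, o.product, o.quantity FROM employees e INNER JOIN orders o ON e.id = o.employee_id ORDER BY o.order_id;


Joining employees.id = orders.employee_id:
  employee Karen (id=3) -> order Laptop
  employee Pete (id=2) -> order Tablet
  employee Pete (id=2) -> order Phone
  employee Pete (id=2) -> order Laptop
  employee Alice (id=4) -> order Tablet


5 rows:
Karen, Laptop, 9
Pete, Tablet, 8
Pete, Phone, 5
Pete, Laptop, 2
Alice, Tablet, 3


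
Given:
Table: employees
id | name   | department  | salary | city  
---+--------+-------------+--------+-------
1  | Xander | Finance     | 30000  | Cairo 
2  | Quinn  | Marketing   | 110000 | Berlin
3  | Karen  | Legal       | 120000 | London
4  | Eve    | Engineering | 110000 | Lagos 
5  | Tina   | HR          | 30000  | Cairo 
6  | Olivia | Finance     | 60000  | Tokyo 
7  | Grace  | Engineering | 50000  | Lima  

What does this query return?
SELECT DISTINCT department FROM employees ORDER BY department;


All 'department' values (row order): Finance, Marketing, Legal, Engineering, HR, Finance, Engineering
Removing duplicates leaves 5 unique value(s).

5 values:
Engineering
Finance
HR
Legal
Marketing


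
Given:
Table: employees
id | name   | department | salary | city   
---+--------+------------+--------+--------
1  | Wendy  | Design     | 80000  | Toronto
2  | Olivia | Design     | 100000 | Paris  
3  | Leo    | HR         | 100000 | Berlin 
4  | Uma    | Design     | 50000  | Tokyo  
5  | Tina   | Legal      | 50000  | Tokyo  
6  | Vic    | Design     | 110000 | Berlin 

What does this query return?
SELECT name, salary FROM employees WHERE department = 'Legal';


Filtering: department = 'Legal'
Matching rows: 1

1 rows:
Tina, 50000


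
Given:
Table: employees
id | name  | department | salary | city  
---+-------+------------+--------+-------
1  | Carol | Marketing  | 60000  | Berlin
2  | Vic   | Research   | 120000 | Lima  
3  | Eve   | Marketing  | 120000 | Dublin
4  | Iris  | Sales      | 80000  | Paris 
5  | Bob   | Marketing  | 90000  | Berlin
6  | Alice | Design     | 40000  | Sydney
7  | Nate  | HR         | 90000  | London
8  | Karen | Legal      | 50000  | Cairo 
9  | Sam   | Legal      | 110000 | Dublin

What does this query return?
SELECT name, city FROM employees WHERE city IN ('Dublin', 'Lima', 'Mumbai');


Filtering: city IN ('Dublin', 'Lima', 'Mumbai')
Matching: 3 rows

3 rows:
Vic, Lima
Eve, Dublin
Sam, Dublin


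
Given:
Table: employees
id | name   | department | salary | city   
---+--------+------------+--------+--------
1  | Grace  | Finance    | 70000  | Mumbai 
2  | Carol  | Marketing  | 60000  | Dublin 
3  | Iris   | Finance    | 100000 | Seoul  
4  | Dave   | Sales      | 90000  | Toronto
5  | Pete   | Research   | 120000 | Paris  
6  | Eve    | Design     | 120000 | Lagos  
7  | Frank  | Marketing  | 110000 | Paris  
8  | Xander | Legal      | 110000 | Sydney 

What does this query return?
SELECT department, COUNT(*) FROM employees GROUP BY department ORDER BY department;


Assigning each row to its department group:
  Grace -> Finance
  Carol -> Marketing
  Iris -> Finance
  Dave -> Sales
  Pete -> Research
  Eve -> Design
  Frank -> Marketing
  Xander -> Legal


6 groups:
Design, 1
Finance, 2
Legal, 1
Marketing, 2
Research, 1
Sales, 1


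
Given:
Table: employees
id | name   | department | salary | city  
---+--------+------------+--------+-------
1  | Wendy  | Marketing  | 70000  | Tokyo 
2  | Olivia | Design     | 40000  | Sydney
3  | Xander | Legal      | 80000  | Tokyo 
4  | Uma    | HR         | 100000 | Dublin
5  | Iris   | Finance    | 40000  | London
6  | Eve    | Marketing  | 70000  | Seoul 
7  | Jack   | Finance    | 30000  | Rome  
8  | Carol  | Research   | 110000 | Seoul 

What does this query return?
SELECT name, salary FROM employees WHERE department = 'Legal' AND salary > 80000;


Filtering: department = 'Legal' AND salary > 80000
Matching: 0 rows

Empty result set (0 rows)


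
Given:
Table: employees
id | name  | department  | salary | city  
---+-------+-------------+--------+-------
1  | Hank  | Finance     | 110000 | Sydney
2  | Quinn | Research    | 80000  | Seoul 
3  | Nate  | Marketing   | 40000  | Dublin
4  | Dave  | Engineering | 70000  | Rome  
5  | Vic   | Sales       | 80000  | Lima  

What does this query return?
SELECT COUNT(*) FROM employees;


COUNT(*) counts all rows

5


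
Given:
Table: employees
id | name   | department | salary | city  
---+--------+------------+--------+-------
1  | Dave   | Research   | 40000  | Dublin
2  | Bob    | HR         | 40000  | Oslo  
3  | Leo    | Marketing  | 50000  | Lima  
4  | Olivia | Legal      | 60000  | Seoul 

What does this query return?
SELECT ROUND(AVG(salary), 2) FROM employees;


SUM(salary) = 190000
COUNT = 4
ROUND(AVG, 2) = ROUND(190000 / 4, 2) = 47500.0

47500.0


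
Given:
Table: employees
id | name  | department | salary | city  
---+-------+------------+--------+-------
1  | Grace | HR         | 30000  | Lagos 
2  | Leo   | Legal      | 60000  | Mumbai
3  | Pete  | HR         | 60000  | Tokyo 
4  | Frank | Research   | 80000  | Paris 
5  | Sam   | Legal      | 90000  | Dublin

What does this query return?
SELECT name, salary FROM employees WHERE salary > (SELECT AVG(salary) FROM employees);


Subquery: AVG(salary) = 64000.0
Filtering: salary > 64000.0
  Frank (80000) -> MATCH
  Sam (90000) -> MATCH


2 rows:
Frank, 80000
Sam, 90000


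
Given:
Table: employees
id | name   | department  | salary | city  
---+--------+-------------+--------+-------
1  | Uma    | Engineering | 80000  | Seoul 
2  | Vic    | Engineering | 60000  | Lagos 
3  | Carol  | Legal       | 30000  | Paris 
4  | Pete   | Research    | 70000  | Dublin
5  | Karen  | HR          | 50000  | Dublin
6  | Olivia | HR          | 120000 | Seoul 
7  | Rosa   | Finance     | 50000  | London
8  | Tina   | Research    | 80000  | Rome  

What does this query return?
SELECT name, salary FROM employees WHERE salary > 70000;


Filtering: salary > 70000
Matching: 3 rows

3 rows:
Uma, 80000
Olivia, 120000
Tina, 80000


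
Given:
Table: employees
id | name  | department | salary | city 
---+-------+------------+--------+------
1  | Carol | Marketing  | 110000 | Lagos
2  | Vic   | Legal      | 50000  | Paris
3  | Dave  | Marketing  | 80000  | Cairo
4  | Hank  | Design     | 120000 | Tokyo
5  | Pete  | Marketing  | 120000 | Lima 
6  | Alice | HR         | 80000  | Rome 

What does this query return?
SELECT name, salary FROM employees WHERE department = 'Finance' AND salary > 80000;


Filtering: department = 'Finance' AND salary > 80000
Matching: 0 rows

Empty result set (0 rows)


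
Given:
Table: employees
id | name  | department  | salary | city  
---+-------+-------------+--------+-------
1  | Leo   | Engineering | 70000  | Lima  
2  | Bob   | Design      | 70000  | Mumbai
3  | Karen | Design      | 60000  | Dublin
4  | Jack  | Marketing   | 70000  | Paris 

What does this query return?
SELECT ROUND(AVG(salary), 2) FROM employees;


SUM(salary) = 270000
COUNT = 4
ROUND(AVG, 2) = ROUND(270000 / 4, 2) = 67500.0

67500.0


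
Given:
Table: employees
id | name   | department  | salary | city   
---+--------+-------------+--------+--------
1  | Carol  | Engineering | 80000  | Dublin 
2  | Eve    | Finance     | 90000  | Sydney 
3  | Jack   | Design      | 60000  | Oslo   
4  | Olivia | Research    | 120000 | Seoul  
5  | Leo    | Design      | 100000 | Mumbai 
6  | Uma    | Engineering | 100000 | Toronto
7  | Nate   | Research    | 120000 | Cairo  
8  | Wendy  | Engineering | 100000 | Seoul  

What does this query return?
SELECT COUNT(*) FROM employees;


COUNT(*) counts all rows

8


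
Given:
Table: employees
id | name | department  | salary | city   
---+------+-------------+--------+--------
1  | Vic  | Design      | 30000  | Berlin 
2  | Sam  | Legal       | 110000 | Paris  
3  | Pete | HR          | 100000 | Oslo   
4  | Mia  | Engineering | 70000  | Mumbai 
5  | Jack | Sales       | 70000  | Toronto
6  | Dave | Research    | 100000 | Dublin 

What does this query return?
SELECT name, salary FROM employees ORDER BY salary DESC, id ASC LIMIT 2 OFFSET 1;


Sort by salary DESC (id ASC tiebreak), then skip 1 and take 2
Rows 2 through 3

2 rows:
Pete, 100000
Dave, 100000


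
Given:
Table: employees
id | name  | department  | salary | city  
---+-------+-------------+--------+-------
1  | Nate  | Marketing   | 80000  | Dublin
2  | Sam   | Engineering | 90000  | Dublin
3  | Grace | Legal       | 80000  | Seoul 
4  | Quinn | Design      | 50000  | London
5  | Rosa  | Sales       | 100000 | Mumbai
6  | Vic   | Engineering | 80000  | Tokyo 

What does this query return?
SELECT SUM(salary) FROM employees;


SUM(salary) = 80000 + 90000 + 80000 + 50000 + 100000 + 80000 = 480000

480000


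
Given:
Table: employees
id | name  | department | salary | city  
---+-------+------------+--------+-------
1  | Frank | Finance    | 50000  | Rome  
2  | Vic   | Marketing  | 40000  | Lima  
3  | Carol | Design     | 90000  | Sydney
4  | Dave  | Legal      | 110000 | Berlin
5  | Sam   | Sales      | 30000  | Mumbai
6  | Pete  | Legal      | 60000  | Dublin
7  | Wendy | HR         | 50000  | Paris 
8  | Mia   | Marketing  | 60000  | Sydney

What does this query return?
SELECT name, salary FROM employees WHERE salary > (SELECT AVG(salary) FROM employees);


Subquery: AVG(salary) = 61250.0
Filtering: salary > 61250.0
  Carol (90000) -> MATCH
  Dave (110000) -> MATCH


2 rows:
Carol, 90000
Dave, 110000


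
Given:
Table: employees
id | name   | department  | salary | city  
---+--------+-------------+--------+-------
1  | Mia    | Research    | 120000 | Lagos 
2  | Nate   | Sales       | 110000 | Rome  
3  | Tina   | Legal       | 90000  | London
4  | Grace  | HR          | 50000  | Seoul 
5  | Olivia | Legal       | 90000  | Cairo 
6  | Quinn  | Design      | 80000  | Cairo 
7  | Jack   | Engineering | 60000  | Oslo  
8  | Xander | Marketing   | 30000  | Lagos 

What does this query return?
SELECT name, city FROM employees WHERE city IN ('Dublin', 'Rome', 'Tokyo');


Filtering: city IN ('Dublin', 'Rome', 'Tokyo')
Matching: 1 rows

1 rows:
Nate, Rome


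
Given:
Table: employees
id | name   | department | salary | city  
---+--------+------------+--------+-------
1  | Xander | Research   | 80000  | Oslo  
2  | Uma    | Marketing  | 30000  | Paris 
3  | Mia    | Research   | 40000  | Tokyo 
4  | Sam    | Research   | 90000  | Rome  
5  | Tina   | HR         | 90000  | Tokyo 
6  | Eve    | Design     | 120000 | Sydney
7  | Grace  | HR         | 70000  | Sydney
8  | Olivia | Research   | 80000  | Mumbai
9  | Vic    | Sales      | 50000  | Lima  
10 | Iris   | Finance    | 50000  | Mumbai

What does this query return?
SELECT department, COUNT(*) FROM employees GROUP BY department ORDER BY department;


Assigning each row to its department group:
  Xander -> Research
  Uma -> Marketing
  Mia -> Research
  Sam -> Research
  Tina -> HR
  Eve -> Design
  Grace -> HR
  Olivia -> Research
  Vic -> Sales
  Iris -> Finance


6 groups:
Design, 1
Finance, 1
HR, 2
Marketing, 1
Research, 4
Sales, 1


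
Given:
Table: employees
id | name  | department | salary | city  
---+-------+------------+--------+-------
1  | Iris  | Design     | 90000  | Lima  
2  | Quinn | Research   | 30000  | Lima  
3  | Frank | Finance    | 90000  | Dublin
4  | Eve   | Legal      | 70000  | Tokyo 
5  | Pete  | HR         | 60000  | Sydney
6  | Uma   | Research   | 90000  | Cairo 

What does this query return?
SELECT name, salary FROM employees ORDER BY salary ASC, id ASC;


Sorting by salary ASC, then id ASC for ties

6 rows:
Quinn, 30000
Pete, 60000
Eve, 70000
Iris, 90000
Frank, 90000
Uma, 90000


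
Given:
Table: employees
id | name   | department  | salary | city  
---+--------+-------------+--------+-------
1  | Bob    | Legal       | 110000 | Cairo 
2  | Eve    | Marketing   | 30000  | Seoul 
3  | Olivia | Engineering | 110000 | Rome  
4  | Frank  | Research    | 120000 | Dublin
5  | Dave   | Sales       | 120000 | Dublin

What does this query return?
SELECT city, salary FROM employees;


Projecting columns: city, salary

5 rows:
Cairo, 110000
Seoul, 30000
Rome, 110000
Dublin, 120000
Dublin, 120000


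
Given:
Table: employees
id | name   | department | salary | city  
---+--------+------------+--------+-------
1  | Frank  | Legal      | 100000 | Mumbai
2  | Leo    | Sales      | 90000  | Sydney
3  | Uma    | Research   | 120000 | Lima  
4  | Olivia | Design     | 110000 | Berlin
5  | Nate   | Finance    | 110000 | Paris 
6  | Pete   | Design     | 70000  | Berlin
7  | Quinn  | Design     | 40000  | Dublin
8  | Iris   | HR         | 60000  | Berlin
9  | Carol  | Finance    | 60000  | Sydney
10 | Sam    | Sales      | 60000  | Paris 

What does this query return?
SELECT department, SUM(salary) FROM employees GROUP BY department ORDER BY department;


Summing salary within each department:
  Design: 110000 + 70000 + 40000 = 220000
  Finance: 110000 + 60000 = 170000
  HR: 60000 = 60000
  Legal: 100000 = 100000
  Research: 120000 = 120000
  Sales: 90000 + 60000 = 150000


6 groups:
Design, 220000
Finance, 170000
HR, 60000
Legal, 100000
Research, 120000
Sales, 150000


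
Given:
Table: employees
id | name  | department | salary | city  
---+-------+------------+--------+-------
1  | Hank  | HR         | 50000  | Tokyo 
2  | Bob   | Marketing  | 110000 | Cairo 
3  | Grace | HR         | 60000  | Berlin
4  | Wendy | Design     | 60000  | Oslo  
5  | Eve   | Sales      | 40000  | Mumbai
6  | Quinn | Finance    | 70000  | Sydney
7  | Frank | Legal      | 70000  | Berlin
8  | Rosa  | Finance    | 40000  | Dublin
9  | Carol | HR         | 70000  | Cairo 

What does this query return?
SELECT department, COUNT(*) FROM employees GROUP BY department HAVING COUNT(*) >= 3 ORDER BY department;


Groups with count >= 3:
  HR: 3 -> PASS
  Design: 1 -> filtered out
  Finance: 2 -> filtered out
  Legal: 1 -> filtered out
  Marketing: 1 -> filtered out
  Sales: 1 -> filtered out


1 groups:
HR, 3


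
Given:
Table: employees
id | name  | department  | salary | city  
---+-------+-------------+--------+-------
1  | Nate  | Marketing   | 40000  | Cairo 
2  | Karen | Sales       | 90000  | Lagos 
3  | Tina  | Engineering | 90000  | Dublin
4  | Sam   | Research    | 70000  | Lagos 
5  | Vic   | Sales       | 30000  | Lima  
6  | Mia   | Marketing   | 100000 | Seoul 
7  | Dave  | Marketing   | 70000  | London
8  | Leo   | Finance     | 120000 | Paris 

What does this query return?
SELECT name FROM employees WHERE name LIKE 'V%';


LIKE 'V%' matches names starting with 'V'
Matching: 1

1 rows:
Vic


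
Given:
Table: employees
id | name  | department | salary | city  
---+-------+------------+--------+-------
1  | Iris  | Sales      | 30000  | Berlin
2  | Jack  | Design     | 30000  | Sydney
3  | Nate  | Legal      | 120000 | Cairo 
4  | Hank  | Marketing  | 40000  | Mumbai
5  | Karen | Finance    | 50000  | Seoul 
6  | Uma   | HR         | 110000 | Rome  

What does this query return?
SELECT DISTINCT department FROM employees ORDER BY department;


All 'department' values (row order): Sales, Design, Legal, Marketing, Finance, HR
Removing duplicates leaves 6 unique value(s).

6 values:
Design
Finance
HR
Legal
Marketing
Sales


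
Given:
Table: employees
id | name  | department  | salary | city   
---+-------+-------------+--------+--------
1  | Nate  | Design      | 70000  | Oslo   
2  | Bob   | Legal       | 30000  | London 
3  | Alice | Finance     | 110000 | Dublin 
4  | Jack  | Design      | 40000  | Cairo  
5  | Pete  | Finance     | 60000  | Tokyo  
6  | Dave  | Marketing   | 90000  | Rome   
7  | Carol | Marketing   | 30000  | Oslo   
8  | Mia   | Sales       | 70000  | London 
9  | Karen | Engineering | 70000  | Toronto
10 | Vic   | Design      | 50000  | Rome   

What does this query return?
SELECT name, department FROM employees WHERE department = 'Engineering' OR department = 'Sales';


Filtering: department = 'Engineering' OR 'Sales'
Matching: 2 rows

2 rows:
Mia, Sales
Karen, Engineering


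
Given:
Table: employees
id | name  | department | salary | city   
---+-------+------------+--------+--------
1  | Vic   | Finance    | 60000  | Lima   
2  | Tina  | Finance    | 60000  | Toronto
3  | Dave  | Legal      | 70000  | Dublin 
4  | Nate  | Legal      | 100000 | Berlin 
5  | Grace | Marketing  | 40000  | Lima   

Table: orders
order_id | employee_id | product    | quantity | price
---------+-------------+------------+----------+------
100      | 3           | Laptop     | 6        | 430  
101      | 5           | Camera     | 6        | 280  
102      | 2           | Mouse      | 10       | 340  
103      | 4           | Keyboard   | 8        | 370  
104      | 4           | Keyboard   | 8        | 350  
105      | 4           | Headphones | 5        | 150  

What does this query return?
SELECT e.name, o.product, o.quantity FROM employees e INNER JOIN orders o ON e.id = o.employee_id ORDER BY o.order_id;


Joining employees.id = orders.employee_id:
  employee Dave (id=3) -> order Laptop
  employee Grace (id=5) -> order Camera
  employee Tina (id=2) -> order Mouse
  employee Nate (id=4) -> order Keyboard
  employee Nate (id=4) -> order Keyboard
  employee Nate (id=4) -> order Headphones


6 rows:
Dave, Laptop, 6
Grace, Camera, 6
Tina, Mouse, 10
Nate, Keyboard, 8
Nate, Keyboard, 8
Nate, Headphones, 5


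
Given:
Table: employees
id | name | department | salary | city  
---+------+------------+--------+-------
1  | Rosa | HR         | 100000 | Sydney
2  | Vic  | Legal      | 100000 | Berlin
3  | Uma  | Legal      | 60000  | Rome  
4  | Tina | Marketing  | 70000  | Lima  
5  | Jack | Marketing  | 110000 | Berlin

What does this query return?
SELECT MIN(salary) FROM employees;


Salaries: 100000, 100000, 60000, 70000, 110000
MIN = 60000

60000


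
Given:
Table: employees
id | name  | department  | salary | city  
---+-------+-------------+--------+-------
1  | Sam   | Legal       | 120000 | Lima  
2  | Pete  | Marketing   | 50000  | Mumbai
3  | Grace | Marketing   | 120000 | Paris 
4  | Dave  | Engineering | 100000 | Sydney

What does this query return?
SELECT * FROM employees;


SELECT * returns all 4 rows with all columns

4 rows:
1, Sam, Legal, 120000, Lima
2, Pete, Marketing, 50000, Mumbai
3, Grace, Marketing, 120000, Paris
4, Dave, Engineering, 100000, Sydney


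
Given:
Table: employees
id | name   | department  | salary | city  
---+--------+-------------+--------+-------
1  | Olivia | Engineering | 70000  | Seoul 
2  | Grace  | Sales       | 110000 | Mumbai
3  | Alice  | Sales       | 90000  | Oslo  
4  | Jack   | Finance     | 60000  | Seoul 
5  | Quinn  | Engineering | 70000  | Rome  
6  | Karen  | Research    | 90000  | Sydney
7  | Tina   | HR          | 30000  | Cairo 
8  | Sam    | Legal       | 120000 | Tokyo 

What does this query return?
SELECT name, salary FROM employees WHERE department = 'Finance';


Filtering: department = 'Finance'
Matching rows: 1

1 rows:
Jack, 60000


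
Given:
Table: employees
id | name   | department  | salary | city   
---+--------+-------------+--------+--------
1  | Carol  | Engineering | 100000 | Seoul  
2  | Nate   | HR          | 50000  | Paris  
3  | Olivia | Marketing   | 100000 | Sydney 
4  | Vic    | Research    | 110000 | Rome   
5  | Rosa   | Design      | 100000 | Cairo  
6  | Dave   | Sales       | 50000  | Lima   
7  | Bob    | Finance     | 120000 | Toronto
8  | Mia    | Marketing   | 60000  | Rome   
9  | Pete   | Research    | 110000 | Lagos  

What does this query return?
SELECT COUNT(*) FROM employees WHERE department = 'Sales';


Counting rows where department = 'Sales'
  Dave -> MATCH


1


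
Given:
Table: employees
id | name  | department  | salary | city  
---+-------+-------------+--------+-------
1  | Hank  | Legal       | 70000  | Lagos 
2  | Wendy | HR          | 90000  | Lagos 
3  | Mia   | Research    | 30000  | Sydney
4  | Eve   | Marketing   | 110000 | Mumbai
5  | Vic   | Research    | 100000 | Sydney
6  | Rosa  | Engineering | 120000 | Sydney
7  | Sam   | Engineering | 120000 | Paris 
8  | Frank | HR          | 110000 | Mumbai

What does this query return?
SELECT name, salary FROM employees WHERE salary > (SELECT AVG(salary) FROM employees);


Subquery: AVG(salary) = 93750.0
Filtering: salary > 93750.0
  Eve (110000) -> MATCH
  Vic (100000) -> MATCH
  Rosa (120000) -> MATCH
  Sam (120000) -> MATCH
  Frank (110000) -> MATCH


5 rows:
Eve, 110000
Vic, 100000
Rosa, 120000
Sam, 120000
Frank, 110000


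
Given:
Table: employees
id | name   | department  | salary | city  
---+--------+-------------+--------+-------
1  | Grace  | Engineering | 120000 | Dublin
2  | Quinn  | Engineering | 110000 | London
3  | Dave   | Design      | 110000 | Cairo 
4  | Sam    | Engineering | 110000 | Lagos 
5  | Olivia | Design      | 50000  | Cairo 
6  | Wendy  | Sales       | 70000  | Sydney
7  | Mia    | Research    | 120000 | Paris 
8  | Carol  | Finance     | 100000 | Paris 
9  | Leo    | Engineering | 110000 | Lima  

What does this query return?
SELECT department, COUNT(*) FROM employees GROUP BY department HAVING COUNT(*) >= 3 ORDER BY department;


Groups with count >= 3:
  Engineering: 4 -> PASS
  Design: 2 -> filtered out
  Finance: 1 -> filtered out
  Research: 1 -> filtered out
  Sales: 1 -> filtered out


1 groups:
Engineering, 4


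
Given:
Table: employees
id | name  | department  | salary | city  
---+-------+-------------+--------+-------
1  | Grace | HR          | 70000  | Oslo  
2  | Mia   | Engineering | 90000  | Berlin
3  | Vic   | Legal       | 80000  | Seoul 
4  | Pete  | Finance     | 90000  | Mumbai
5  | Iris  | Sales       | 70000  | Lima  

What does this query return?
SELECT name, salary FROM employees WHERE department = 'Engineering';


Filtering: department = 'Engineering'
Matching rows: 1

1 rows:
Mia, 90000


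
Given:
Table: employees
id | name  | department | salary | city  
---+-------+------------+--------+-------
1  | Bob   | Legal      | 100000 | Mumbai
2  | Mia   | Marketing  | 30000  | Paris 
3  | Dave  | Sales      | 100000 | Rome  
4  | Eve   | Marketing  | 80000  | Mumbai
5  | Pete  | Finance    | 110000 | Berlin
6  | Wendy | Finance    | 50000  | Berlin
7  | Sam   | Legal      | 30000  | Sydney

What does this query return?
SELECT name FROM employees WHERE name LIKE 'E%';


LIKE 'E%' matches names starting with 'E'
Matching: 1

1 rows:
Eve


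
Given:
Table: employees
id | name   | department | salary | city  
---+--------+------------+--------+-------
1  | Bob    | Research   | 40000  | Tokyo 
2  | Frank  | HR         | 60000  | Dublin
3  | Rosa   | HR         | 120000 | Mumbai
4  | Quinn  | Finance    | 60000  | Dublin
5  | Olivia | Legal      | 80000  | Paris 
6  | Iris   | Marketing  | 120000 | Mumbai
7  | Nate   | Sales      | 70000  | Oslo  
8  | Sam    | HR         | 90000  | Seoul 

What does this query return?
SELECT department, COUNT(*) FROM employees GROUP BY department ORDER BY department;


Assigning each row to its department group:
  Bob -> Research
  Frank -> HR
  Rosa -> HR
  Quinn -> Finance
  Olivia -> Legal
  Iris -> Marketing
  Nate -> Sales
  Sam -> HR


6 groups:
Finance, 1
HR, 3
Legal, 1
Marketing, 1
Research, 1
Sales, 1


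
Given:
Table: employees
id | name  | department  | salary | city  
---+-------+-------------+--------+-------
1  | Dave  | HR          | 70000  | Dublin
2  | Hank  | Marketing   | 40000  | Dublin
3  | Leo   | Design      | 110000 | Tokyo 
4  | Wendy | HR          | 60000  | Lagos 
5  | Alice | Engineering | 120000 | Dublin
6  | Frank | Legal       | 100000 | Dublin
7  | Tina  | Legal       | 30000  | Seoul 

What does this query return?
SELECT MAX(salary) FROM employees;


Salaries: 70000, 40000, 110000, 60000, 120000, 100000, 30000
MAX = 120000

120000


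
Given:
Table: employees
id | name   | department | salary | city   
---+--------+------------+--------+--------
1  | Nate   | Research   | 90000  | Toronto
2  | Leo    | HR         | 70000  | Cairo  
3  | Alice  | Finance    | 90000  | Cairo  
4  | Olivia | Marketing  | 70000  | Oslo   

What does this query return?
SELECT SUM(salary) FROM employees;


SUM(salary) = 90000 + 70000 + 90000 + 70000 = 320000

320000


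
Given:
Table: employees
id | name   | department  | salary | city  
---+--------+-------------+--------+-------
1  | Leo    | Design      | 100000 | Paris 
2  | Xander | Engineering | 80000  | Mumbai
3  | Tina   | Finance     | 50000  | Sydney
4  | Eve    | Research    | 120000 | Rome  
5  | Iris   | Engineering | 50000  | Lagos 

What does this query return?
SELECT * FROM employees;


SELECT * returns all 5 rows with all columns

5 rows:
1, Leo, Design, 100000, Paris
2, Xander, Engineering, 80000, Mumbai
3, Tina, Finance, 50000, Sydney
4, Eve, Research, 120000, Rome
5, Iris, Engineering, 50000, Lagos


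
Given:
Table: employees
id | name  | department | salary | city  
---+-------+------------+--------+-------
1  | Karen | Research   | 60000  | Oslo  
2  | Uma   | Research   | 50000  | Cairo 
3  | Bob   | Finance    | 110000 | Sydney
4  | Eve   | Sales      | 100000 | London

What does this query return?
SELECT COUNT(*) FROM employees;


COUNT(*) counts all rows

4


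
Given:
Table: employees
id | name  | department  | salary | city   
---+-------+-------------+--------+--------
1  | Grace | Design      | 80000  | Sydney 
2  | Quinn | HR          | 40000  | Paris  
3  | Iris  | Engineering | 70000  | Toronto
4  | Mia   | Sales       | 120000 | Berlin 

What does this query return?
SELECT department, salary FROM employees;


Projecting columns: department, salary

4 rows:
Design, 80000
HR, 40000
Engineering, 70000
Sales, 120000


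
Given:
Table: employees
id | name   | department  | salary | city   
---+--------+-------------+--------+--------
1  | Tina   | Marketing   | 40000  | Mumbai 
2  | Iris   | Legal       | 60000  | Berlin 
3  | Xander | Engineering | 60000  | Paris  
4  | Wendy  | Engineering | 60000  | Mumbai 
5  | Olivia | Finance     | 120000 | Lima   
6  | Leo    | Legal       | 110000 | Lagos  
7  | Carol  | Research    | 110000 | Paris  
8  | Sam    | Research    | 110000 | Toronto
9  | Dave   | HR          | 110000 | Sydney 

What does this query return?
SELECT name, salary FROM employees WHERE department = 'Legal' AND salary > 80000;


Filtering: department = 'Legal' AND salary > 80000
Matching: 1 rows

1 rows:
Leo, 110000


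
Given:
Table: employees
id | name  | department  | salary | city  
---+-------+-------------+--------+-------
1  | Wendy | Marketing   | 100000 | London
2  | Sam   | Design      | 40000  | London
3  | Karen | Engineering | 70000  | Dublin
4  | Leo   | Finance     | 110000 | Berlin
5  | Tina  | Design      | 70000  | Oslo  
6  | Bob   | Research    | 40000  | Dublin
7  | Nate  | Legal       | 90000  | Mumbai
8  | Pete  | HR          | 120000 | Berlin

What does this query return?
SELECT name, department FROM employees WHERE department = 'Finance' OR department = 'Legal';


Filtering: department = 'Finance' OR 'Legal'
Matching: 2 rows

2 rows:
Leo, Finance
Nate, Legal


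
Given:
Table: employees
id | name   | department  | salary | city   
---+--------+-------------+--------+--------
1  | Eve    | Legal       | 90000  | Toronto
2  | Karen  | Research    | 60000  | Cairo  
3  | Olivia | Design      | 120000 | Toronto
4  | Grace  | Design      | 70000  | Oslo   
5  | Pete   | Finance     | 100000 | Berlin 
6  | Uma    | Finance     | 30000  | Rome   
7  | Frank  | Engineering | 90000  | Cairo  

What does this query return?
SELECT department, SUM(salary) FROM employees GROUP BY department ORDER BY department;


Summing salary within each department:
  Design: 120000 + 70000 = 190000
  Engineering: 90000 = 90000
  Finance: 100000 + 30000 = 130000
  Legal: 90000 = 90000
  Research: 60000 = 60000


5 groups:
Design, 190000
Engineering, 90000
Finance, 130000
Legal, 90000
Research, 60000


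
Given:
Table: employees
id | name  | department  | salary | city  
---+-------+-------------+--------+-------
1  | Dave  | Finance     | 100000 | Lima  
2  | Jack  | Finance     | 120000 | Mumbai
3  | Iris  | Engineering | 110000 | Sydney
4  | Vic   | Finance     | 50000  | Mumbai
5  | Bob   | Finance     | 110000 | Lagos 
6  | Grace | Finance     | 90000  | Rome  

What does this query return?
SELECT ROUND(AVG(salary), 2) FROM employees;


SUM(salary) = 580000
COUNT = 6
ROUND(AVG, 2) = ROUND(580000 / 6, 2) = 96666.67

96666.67


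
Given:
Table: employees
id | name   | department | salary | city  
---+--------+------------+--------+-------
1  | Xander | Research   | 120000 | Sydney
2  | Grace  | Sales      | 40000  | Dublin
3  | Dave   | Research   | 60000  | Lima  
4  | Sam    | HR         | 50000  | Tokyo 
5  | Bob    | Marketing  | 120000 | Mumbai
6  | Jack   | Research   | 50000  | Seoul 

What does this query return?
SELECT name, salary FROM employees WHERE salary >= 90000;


Filtering: salary >= 90000
Matching: 2 rows

2 rows:
Xander, 120000
Bob, 120000


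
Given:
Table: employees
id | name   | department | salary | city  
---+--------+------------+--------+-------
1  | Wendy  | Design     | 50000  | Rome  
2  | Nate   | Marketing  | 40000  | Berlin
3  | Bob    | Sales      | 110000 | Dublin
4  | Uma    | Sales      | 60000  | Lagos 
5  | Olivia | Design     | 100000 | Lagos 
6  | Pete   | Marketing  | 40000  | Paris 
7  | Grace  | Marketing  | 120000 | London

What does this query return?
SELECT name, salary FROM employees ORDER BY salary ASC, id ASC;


Sorting by salary ASC, then id ASC for ties

7 rows:
Nate, 40000
Pete, 40000
Wendy, 50000
Uma, 60000
Olivia, 100000
Bob, 110000
Grace, 120000


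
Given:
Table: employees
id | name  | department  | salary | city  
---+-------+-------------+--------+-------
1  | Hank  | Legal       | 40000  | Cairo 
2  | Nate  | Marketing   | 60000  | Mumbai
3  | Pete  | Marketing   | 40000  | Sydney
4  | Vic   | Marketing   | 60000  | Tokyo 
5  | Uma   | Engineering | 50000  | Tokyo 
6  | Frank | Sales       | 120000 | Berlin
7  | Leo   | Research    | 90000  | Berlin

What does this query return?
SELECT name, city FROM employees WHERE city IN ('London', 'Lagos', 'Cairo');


Filtering: city IN ('London', 'Lagos', 'Cairo')
Matching: 1 rows

1 rows:
Hank, Cairo


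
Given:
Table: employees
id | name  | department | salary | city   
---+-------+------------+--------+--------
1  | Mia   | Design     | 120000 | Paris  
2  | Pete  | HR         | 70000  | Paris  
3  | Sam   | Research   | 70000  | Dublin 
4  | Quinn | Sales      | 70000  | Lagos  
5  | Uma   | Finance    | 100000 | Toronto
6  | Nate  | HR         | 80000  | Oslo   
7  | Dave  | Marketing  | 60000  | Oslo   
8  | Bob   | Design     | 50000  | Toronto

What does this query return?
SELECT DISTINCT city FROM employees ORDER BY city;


All 'city' values (row order): Paris, Paris, Dublin, Lagos, Toronto, Oslo, Oslo, Toronto
Removing duplicates leaves 5 unique value(s).

5 values:
Dublin
Lagos
Oslo
Paris
Toronto


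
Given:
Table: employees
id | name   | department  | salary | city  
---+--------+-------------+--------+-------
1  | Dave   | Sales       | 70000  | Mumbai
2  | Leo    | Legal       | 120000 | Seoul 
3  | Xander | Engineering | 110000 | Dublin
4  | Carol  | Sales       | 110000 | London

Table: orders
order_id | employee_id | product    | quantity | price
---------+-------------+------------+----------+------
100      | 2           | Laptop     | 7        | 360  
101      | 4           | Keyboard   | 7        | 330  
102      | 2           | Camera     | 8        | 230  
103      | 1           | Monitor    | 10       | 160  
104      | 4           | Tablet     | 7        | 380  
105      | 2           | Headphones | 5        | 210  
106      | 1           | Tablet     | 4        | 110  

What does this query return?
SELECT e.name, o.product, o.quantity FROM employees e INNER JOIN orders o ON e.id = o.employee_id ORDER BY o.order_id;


Joining employees.id = orders.employee_id:
  employee Leo (id=2) -> order Laptop
  employee Carol (id=4) -> order Keyboard
  employee Leo (id=2) -> order Camera
  employee Dave (id=1) -> order Monitor
  employee Carol (id=4) -> order Tablet
  employee Leo (id=2) -> order Headphones
  employee Dave (id=1) -> order Tablet


7 rows:
Leo, Laptop, 7
Carol, Keyboard, 7
Leo, Camera, 8
Dave, Monitor, 10
Carol, Tablet, 7
Leo, Headphones, 5
Dave, Tablet, 4
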